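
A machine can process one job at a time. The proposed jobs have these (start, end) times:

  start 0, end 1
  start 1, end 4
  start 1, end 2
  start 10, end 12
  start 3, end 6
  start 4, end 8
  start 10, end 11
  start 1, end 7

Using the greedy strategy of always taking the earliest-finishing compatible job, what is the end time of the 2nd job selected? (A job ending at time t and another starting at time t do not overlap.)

2

By end time: (0,1), (1,2), (1,4), (3,6), (1,7), (4,8), (10,11), (10,12).
Pick (0,1); next start ≥ 1 → (1,2); next start ≥ 2 → (3,6); next start ≥ 6 → (10,11).
Selected: (0,1) (1,2) (3,6) (10,11)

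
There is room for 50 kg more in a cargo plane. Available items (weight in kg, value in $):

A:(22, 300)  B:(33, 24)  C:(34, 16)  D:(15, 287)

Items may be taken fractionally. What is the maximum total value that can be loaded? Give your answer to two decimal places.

596.45

Greedy by value/weight ratio, highest first.
Ratios (sorted): D 19.13, A 13.64, B 0.73, C 0.47
take D (15 @ 287); take A (22 @ 300); take 13/33 of B → 9.45. Capacity used 50/50.
Total value = 596.45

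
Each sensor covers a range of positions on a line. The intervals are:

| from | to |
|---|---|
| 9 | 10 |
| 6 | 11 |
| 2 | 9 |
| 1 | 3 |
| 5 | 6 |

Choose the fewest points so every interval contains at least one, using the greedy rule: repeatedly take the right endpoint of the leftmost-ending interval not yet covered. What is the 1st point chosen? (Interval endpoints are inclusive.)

By right end: [1,3]  [5,6]  [2,9]  [9,10]  [6,11]
[1,3] uncovered → point at 3; [5,6] uncovered → point at 6; [9,10] uncovered → point at 10.
Points: 3, 6, 10 (3 total).

3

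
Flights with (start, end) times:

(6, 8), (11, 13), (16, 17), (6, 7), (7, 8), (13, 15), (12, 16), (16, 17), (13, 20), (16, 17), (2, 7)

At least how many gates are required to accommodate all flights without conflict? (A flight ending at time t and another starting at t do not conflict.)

Count concurrent intervals with a sweep; the peak is the room count.
starts: [2, 6, 6, 7, 11, 12, 13, 13, 16, 16, 16]
ends:   [7, 7, 8, 8, 13, 15, 16, 17, 17, 17, 20]
s2→1 s6→2 s6→3 e7→2 e7→1 s7→2 e8→1 e8→0 s11→1 s12→2 e13→1 s13→2 s13→3 e15→2 e16→1 s16→2 s16→3 s16→4  — peak 4.

4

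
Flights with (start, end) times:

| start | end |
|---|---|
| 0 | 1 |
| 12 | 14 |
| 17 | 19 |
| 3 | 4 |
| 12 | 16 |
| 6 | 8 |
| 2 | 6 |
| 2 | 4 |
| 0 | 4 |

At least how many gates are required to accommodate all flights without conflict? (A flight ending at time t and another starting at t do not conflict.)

starts: [0, 0, 2, 2, 3, 6, 12, 12, 17]
ends:   [1, 4, 4, 4, 6, 8, 14, 16, 19]
s0→1 s0→2 e1→1 s2→2 s2→3 s3→4  — peak 4.

4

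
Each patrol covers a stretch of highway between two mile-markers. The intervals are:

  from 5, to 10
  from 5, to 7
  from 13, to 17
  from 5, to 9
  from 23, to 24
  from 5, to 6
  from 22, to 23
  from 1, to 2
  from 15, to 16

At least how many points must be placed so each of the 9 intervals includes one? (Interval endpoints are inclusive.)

4

Sorted: [1,2] [5,6] [5,7] [5,9] [5,10] [15,16] [13,17] [22,23] [23,24]
{[1,2]} hit by 2; {[5,6],[5,7],[5,9],[5,10]} hit by 6; {[15,16],[13,17]} hit by 16; {[22,23],[23,24]} hit by 23.
Points: 2, 6, 16, 23 (4 total).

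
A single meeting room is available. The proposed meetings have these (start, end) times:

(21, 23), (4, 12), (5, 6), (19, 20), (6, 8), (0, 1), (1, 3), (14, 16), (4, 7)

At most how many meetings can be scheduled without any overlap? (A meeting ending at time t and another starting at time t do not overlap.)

Greedy by earliest finish: after sorting by end time, pick each interval compatible with the last pick.
Sorted by end: (0,1)  (1,3)  (5,6)  (4,7)  (6,8)  (4,12)  (14,16)  (19,20)  (21,23)
take (0,1); take (1,3); take (5,6); skip (4,7); take (6,8); take (14,16); take (19,20); take (21,23).
Selected 7 meetings.

7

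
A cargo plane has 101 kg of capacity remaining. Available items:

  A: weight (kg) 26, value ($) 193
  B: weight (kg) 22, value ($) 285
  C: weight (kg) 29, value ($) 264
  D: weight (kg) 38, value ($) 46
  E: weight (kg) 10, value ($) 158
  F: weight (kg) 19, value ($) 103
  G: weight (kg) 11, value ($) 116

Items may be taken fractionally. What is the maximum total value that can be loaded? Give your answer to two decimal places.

1032.26

Order: E (158/10=15.80) > B (285/22=12.95) > G (116/11=10.55) > C (264/29=9.10) > A (193/26=7.42) > F (103/19=5.42) > D (46/38=1.21)
Fill: take E (10 @ 158) → take B (22 @ 285) → take G (11 @ 116) → take C (29 @ 264) → take A (26 @ 193) → take 3/19 of F → 16.26; 101/101 used.
Total value = 1032.26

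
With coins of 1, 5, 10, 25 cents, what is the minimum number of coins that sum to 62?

Use the largest denomination that fits, subtract, and repeat.
62 − 2×25→12 − 1×10→2 − 2×1→0
Total coins = 2 + 1 + 2 = 5

5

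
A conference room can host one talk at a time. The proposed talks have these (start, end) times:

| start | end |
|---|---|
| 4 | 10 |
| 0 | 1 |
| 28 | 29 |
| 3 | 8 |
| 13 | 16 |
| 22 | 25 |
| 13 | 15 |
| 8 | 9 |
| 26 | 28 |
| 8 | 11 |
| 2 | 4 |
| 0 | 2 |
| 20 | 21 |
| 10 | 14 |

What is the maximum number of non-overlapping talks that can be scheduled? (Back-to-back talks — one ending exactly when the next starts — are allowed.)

8

By end time: (0,1), (0,2), (2,4), (3,8), (8,9), (4,10), (8,11), (10,14), (13,15), (13,16), (20,21), (22,25), (26,28), (28,29).
Pick (0,1); next start ≥ 1 → (2,4); next start ≥ 4 → (8,9); next start ≥ 9 → (10,14); next start ≥ 14 → (20,21); next start ≥ 21 → (22,25); next start ≥ 25 → (26,28); next start ≥ 28 → (28,29).
Selected 8 talks.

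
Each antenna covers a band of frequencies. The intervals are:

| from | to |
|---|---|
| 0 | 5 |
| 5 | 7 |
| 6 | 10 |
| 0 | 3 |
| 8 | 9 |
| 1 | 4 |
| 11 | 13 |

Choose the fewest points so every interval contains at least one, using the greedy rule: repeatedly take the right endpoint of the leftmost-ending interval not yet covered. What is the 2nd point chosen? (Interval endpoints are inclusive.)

7

Sort by right endpoint; whenever an interval is uncovered, place a point at its right end.
By right end: [0,3]  [1,4]  [0,5]  [5,7]  [8,9]  [6,10]  [11,13]
[0,3] uncovered → point at 3; [5,7] uncovered → point at 7; [8,9] uncovered → point at 9; [11,13] uncovered → point at 13.
Points: 3, 7, 9, 13 (4 total).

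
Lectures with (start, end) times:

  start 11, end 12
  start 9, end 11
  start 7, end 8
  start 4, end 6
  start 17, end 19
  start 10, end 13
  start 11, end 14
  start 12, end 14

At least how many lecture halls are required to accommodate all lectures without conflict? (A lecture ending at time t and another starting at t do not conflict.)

3

Events (time:±→running): 4:+→1 6:-→0 7:+→1 8:-→0 9:+→1 10:+→2 11:-→1 11:+→2 11:+→3 … peak 3.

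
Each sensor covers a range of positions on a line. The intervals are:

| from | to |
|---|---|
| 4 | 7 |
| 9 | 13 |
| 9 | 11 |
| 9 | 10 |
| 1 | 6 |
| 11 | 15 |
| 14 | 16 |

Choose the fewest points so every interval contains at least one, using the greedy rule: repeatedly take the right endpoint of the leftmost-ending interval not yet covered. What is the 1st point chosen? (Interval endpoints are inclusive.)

Sort by right endpoint; whenever an interval is uncovered, place a point at its right end.
By right end: [1,6]  [4,7]  [9,10]  [9,11]  [9,13]  [11,15]  [14,16]
[1,6] uncovered → point at 6; [9,10] uncovered → point at 10; [11,15] uncovered → point at 15.
Points: 6, 10, 15 (3 total).

6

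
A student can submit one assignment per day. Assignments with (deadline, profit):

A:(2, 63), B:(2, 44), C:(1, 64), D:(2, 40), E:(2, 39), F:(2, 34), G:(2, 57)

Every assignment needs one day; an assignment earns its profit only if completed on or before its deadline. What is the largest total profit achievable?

Sort by profit descending; place each in the latest free slot ≤ its deadline.
Profit order: C=64 A=63 G=57 B=44 D=40 E=39 F=34
Assign: C→slot 1, A→slot 2, G skipped, B skipped, D skipped, E skipped, F skipped.
Slots: [1:C] [2:A]
Profit = 64 + 63 = 127

127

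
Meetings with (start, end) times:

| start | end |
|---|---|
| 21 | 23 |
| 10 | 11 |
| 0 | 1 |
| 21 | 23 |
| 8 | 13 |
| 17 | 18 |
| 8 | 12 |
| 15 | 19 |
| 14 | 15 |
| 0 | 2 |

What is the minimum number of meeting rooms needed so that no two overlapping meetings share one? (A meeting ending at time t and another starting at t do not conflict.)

Count concurrent intervals with a sweep; the peak is the room count.
Events (time:±→running): 0:+→1 0:+→2 1:-→1 2:-→0 8:+→1 8:+→2 10:+→3 … peak 3.

3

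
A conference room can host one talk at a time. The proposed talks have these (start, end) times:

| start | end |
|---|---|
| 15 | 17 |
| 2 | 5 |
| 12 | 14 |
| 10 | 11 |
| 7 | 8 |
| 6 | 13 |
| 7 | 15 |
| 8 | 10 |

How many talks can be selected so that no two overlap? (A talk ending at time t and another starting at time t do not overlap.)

Sort by end time and greedily take each interval whose start is ≥ the last chosen end.
By end time: (2,5), (7,8), (8,10), (10,11), (6,13), (12,14), (7,15), (15,17).
Pick (2,5); next start ≥ 5 → (7,8); next start ≥ 8 → (8,10); next start ≥ 10 → (10,11); next start ≥ 11 → (12,14); next start ≥ 14 → (15,17).
Selected 6 talks.

6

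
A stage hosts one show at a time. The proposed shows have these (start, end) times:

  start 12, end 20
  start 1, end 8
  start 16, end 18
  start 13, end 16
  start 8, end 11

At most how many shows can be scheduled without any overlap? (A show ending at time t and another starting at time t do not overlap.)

Sorted by end: (1,8)  (8,11)  (13,16)  (16,18)  (12,20)
take (1,8); take (8,11); take (13,16); take (16,18); skip (12,20).
Selected 4 shows.

4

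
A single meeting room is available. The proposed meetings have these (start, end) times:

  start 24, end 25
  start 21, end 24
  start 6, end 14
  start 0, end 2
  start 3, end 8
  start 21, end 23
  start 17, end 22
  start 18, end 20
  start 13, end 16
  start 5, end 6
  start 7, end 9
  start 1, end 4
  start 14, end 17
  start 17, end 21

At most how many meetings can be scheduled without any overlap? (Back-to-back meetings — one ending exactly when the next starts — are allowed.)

7

Sort by end time and greedily take each interval whose start is ≥ the last chosen end.
By end time: (0,2), (1,4), (5,6), (3,8), (7,9), (6,14), (13,16), (14,17), (18,20), (17,21), (17,22), (21,23), (21,24), (24,25).
Pick (0,2); next start ≥ 2 → (5,6); next start ≥ 6 → (7,9); next start ≥ 9 → (13,16); next start ≥ 16 → (18,20); next start ≥ 20 → (21,23); next start ≥ 23 → (24,25).
Selected 7 meetings.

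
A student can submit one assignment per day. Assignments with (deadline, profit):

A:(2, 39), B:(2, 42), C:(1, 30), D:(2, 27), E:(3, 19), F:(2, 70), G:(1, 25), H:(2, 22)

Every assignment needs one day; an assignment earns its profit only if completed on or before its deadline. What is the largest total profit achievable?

Sort by profit descending; place each in the latest free slot ≤ its deadline.
By profit: F(d2,70), B(d2,42), A(d2,39), C(d1,30), D(d2,27), G(d1,25), H(d2,22), E(d3,19)
F→slot 2; B→slot 1; A skipped; C skipped; D skipped; G skipped; H skipped; E→slot 3.
Profit = 42 + 70 + 19 = 131

131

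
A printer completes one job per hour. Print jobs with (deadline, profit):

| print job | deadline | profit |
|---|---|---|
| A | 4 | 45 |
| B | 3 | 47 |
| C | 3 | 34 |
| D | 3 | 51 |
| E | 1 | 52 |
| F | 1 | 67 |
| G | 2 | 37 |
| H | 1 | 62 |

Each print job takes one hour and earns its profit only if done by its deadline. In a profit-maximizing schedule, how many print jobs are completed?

4

Sort by profit descending; place each in the latest free slot ≤ its deadline.
By profit: F(d1,67), H(d1,62), E(d1,52), D(d3,51), B(d3,47), A(d4,45), G(d2,37), C(d3,34)
F→slot 1; H skipped; E skipped; D→slot 3; B→slot 2; A→slot 4; G skipped; C skipped.
4 of 8 scheduled.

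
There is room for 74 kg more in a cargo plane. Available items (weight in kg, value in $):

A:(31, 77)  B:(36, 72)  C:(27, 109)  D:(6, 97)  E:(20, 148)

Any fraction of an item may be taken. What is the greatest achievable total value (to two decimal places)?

Greedy by value/weight ratio, highest first.
Ratios (sorted): D 16.17, E 7.40, C 4.04, A 2.48, B 2.00
take D (6 @ 97); take E (20 @ 148); take C (27 @ 109); take 21/31 of A → 52.16. Capacity used 74/74.
Total value = 406.16

406.16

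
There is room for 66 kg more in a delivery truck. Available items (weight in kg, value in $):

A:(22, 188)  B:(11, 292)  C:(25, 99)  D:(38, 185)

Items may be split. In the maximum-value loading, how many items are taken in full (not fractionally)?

Greedy by value/weight ratio, highest first.
Order: B (292/11=26.55) > A (188/22=8.55) > D (185/38=4.87) > C (99/25=3.96)
Fill: take B (11 @ 292) → take A (22 @ 188) → take 33/38 of D → 160.66; 66/66 used.
2 item(s) taken whole; one partial (take 33/38 of D).

2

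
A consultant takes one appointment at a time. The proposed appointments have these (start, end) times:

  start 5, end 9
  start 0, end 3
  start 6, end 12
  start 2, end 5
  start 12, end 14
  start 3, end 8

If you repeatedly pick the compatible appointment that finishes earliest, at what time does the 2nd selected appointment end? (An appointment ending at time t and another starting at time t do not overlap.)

8

Sort by end time and greedily take each interval whose start is ≥ the last chosen end.
By end time: (0,3), (2,5), (3,8), (5,9), (6,12), (12,14).
Pick (0,3); next start ≥ 3 → (3,8); next start ≥ 8 → (12,14).
Selected: (0,3) (3,8) (12,14)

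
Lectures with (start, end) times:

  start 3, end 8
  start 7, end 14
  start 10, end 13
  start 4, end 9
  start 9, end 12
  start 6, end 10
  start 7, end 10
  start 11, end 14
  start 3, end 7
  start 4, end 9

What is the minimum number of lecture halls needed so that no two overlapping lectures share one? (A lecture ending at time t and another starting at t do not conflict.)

starts: [3, 3, 4, 4, 6, 7, 7, 9, 10, 11]
ends:   [7, 8, 9, 9, 10, 10, 12, 13, 14, 14]
s3→1 s3→2 s4→3 s4→4 s6→5 e7→4 s7→5 s7→6  — peak 6.

6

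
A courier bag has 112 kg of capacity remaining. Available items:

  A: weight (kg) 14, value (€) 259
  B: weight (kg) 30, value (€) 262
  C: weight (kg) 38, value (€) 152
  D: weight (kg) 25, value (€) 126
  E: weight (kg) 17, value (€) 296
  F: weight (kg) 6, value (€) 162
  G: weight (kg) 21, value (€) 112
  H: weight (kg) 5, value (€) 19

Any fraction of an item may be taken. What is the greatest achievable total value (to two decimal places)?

1211.96

Greedy by value/weight ratio, highest first.
Order: F (162/6=27.00) > A (259/14=18.50) > E (296/17=17.41) > B (262/30=8.73) > G (112/21=5.33) > D (126/25=5.04) > C (152/38=4.00) > H (19/5=3.80)
Fill: take F (6 @ 162) → take A (14 @ 259) → take E (17 @ 296) → take B (30 @ 262) → take G (21 @ 112) → take 24/25 of D → 120.96; 112/112 used.
Total value = 1211.96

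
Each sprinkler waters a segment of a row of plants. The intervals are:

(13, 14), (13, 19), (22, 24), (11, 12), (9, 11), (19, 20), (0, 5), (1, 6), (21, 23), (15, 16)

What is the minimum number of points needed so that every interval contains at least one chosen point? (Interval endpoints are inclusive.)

By right end: [0,5]  [1,6]  [9,11]  [11,12]  [13,14]  [15,16]  [13,19]  [19,20]  [21,23]  [22,24]
[0,5] uncovered → point at 5; [9,11] uncovered → point at 11; [13,14] uncovered → point at 14; [15,16] uncovered → point at 16; [19,20] uncovered → point at 20; [21,23] uncovered → point at 23.
Points: 5, 11, 14, 16, 20, 23 (6 total).

6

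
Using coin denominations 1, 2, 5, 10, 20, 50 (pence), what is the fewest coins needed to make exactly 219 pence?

8

219 = 4×50 + 1×10 + 1×5 + 2×2
Total coins = 4 + 1 + 1 + 2 = 8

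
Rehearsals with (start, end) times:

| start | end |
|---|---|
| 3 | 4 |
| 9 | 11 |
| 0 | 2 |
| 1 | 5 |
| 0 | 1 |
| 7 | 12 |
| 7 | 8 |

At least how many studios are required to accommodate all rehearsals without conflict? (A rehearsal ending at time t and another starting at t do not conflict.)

starts: [0, 0, 1, 3, 7, 7, 9]
ends:   [1, 2, 4, 5, 8, 11, 12]
s0→1 s0→2  — peak 2.

2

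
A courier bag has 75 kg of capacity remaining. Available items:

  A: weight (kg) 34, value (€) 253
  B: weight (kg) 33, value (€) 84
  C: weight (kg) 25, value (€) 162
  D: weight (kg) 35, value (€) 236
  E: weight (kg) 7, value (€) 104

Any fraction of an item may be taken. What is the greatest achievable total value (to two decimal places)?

Greedy by value/weight ratio, highest first.
Order: E (104/7=14.86) > A (253/34=7.44) > D (236/35=6.74) > C (162/25=6.48) > B (84/33=2.55)
Fill: take E (7 @ 104) → take A (34 @ 253) → take 34/35 of D → 229.26; 75/75 used.
Total value = 586.26

586.26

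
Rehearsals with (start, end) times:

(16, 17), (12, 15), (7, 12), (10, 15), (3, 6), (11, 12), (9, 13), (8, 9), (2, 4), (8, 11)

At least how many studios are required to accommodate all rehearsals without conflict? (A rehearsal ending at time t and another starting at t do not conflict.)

The answer is the maximum number of intervals overlapping at any instant.
starts: [2, 3, 7, 8, 8, 9, 10, 11, 12, 16]
ends:   [4, 6, 9, 11, 12, 12, 13, 15, 15, 17]
s2→1 s3→2 e4→1 e6→0 s7→1 s8→2 s8→3 e9→2 s9→3 s10→4  — peak 4.

4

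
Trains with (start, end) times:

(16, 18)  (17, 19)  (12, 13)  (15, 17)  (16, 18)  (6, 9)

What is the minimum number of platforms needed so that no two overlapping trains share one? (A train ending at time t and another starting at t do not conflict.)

3

starts: [6, 12, 15, 16, 16, 17]
ends:   [9, 13, 17, 18, 18, 19]
s6→1 e9→0 s12→1 e13→0 s15→1 s16→2 s16→3  — peak 3.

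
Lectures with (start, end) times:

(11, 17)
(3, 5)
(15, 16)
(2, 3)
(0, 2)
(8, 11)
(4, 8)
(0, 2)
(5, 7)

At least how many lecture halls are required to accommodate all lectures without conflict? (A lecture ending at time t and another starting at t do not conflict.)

2

Count concurrent intervals with a sweep; the peak is the room count.
starts: [0, 0, 2, 3, 4, 5, 8, 11, 15]
ends:   [2, 2, 3, 5, 7, 8, 11, 16, 17]
s0→1 s0→2  — peak 2.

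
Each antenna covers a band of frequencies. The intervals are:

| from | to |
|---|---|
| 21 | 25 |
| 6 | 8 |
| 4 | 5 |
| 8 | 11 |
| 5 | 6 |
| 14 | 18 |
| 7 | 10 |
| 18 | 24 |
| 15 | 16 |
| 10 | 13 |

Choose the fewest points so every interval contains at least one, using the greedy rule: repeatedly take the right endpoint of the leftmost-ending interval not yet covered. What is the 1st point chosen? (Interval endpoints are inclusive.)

Sorted: [4,5] [5,6] [6,8] [7,10] [8,11] [10,13] [15,16] [14,18] [18,24] [21,25]
{[4,5],[5,6]} hit by 5; {[6,8],[7,10],[8,11]} hit by 8; {[10,13]} hit by 13; {[15,16],[14,18]} hit by 16; {[18,24],[21,25]} hit by 24.
Points: 5, 8, 13, 16, 24 (5 total).

5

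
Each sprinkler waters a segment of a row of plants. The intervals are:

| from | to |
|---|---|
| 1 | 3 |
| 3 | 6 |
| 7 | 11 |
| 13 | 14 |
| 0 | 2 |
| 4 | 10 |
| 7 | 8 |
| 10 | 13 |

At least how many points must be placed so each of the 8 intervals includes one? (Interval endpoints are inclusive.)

Process intervals by earliest right end; each time one isn't hit yet, stab at its right endpoint.
Sorted: [0,2] [1,3] [3,6] [7,8] [4,10] [7,11] [10,13] [13,14]
{[0,2],[1,3]} hit by 2; {[3,6]} hit by 6; {[7,8],[4,10],[7,11]} hit by 8; {[10,13],[13,14]} hit by 13.
Points: 2, 6, 8, 13 (4 total).

4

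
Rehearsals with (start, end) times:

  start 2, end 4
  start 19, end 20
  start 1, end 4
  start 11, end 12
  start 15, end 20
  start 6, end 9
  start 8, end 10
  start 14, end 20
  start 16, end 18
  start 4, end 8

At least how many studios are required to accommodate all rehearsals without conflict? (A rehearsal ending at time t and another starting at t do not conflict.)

Count concurrent intervals with a sweep; the peak is the room count.
Events (time:±→running): 1:+→1 2:+→2 4:-→1 4:-→0 4:+→1 6:+→2 8:-→1 8:+→2 9:-→1 10:-→0 11:+→1 12:-→0 14:+→1 15:+→2 16:+→3 … peak 3.

3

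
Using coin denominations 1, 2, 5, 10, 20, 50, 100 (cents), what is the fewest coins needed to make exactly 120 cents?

120 = 1×100 + 1×20
Total coins = 1 + 1 = 2

2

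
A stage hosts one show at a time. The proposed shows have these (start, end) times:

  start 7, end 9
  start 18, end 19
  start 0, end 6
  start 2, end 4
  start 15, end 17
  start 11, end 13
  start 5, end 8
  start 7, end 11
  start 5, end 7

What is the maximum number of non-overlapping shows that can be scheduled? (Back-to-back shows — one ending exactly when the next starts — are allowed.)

Order by finish time; keep every interval that doesn't clash with the previous kept one.
By end time: (2,4), (0,6), (5,7), (5,8), (7,9), (7,11), (11,13), (15,17), (18,19).
Pick (2,4); next start ≥ 4 → (5,7); next start ≥ 7 → (7,9); next start ≥ 9 → (11,13); next start ≥ 13 → (15,17); next start ≥ 17 → (18,19).
Selected 6 shows.

6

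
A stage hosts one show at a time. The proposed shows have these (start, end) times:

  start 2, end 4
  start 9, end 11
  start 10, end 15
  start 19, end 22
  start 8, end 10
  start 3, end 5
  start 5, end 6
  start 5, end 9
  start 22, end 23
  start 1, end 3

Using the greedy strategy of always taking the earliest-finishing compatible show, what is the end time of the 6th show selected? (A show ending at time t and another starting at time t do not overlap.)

Greedy by earliest finish: after sorting by end time, pick each interval compatible with the last pick.
By end time: (1,3), (2,4), (3,5), (5,6), (5,9), (8,10), (9,11), (10,15), (19,22), (22,23).
Pick (1,3); next start ≥ 3 → (3,5); next start ≥ 5 → (5,6); next start ≥ 6 → (8,10); next start ≥ 10 → (10,15); next start ≥ 15 → (19,22); next start ≥ 22 → (22,23).
Selected: (1,3) (3,5) (5,6) (8,10) (10,15) (19,22) (22,23)

22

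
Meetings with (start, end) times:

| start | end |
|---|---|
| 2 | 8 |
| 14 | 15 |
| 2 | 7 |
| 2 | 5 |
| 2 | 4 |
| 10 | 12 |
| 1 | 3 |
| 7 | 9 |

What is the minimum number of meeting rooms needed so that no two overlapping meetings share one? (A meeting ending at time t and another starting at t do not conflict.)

Count concurrent intervals with a sweep; the peak is the room count.
starts: [1, 2, 2, 2, 2, 7, 10, 14]
ends:   [3, 4, 5, 7, 8, 9, 12, 15]
s1→1 s2→2 s2→3 s2→4 s2→5  — peak 5.

5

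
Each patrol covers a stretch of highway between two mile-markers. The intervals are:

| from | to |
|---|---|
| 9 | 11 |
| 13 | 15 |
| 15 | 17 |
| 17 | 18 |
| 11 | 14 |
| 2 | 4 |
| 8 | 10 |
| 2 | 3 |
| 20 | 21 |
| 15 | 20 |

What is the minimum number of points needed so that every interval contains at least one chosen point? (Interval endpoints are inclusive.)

By right end: [2,3]  [2,4]  [8,10]  [9,11]  [11,14]  [13,15]  [15,17]  [17,18]  [15,20]  [20,21]
[2,3] uncovered → point at 3; [8,10] uncovered → point at 10; [11,14] uncovered → point at 14; [15,17] uncovered → point at 17; [20,21] uncovered → point at 21.
Points: 3, 10, 14, 17, 21 (5 total).

5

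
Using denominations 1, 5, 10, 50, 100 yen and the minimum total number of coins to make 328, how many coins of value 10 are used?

328 = 3×100 + 2×10 + 1×5 + 3×1
Count of 10: 2

2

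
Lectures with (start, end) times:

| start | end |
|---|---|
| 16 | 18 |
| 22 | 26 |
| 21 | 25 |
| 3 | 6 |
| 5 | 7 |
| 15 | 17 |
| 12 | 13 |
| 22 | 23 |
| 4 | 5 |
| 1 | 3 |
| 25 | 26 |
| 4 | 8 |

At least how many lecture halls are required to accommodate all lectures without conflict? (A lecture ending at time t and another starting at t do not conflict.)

Count concurrent intervals with a sweep; the peak is the room count.
Events (time:±→running): 1:+→1 3:-→0 3:+→1 4:+→2 4:+→3 … peak 3.

3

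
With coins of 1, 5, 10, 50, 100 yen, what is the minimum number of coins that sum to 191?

7

191 − 1×100→91 − 1×50→41 − 4×10→1 − 1×1→0
Total coins = 1 + 1 + 4 + 1 = 7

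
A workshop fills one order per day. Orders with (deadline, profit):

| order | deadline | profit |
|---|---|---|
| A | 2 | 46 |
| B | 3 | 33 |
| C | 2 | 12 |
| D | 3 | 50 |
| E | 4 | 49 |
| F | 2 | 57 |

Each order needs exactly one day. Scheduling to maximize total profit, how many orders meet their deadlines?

4

Profit order: F=57 D=50 E=49 A=46 B=33 C=12
Assign: F→slot 2, D→slot 3, E→slot 4, A→slot 1, B skipped, C skipped.
Slots: [1:A] [2:F] [3:D] [4:E]
4 of 6 scheduled.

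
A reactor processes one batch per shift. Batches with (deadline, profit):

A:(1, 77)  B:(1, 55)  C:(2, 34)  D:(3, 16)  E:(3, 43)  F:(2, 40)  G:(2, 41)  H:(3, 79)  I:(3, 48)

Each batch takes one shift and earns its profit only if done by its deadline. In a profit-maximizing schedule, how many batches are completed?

3

By profit: H(d3,79), A(d1,77), B(d1,55), I(d3,48), E(d3,43), G(d2,41), F(d2,40), C(d2,34), D(d3,16)
H→slot 3; A→slot 1; B skipped; I→slot 2; E skipped; G skipped; F skipped; C skipped; D skipped.
3 of 9 scheduled.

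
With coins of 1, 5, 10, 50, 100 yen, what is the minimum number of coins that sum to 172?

6

172 = 1×100 + 1×50 + 2×10 + 2×1
Total coins = 1 + 1 + 2 + 2 = 6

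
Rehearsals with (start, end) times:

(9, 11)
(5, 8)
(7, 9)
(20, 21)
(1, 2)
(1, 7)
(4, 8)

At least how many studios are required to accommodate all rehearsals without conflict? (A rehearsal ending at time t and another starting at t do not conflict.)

3

Count concurrent intervals with a sweep; the peak is the room count.
starts: [1, 1, 4, 5, 7, 9, 20]
ends:   [2, 7, 8, 8, 9, 11, 21]
s1→1 s1→2 e2→1 s4→2 s5→3  — peak 3.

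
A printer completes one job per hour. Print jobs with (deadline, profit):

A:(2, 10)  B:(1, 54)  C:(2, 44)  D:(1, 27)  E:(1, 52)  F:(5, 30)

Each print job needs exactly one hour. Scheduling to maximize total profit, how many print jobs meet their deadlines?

3

Sort by profit descending; place each in the latest free slot ≤ its deadline.
By profit: B(d1,54), E(d1,52), C(d2,44), F(d5,30), D(d1,27), A(d2,10)
B→slot 1; E skipped; C→slot 2; F→slot 5; D skipped; A skipped.
3 of 6 scheduled.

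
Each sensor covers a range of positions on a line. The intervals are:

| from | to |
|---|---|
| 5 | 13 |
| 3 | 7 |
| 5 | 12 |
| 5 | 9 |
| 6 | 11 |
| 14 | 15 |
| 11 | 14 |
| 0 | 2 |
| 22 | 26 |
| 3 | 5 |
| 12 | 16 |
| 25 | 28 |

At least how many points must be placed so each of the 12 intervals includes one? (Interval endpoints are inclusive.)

Sorted: [0,2] [3,5] [3,7] [5,9] [6,11] [5,12] [5,13] [11,14] [14,15] [12,16] [22,26] [25,28]
{[0,2]} hit by 2; {[3,5],[3,7],[5,9]} hit by 5; {[6,11],[5,12],[5,13],[11,14]} hit by 11; {[14,15],[12,16]} hit by 15; {[22,26],[25,28]} hit by 26.
Points: 2, 5, 11, 15, 26 (5 total).

5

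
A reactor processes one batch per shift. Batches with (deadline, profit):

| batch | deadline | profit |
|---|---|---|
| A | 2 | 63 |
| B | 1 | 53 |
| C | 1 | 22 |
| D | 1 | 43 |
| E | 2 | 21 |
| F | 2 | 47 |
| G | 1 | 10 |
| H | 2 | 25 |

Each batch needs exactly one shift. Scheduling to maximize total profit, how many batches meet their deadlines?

2

Take jobs in profit order; each goes to the latest open slot no later than its deadline.
Profit order: A=63 B=53 F=47 D=43 H=25 C=22 E=21 G=10
Assign: A→slot 2, B→slot 1, F skipped, D skipped, H skipped, C skipped, E skipped, G skipped.
Slots: [1:B] [2:A]
2 of 8 scheduled.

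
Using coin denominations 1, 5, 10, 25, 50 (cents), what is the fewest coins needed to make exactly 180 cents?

Use the largest denomination that fits, subtract, and repeat.
180 = 3×50 + 1×25 + 1×5
Total coins = 3 + 1 + 1 = 5

5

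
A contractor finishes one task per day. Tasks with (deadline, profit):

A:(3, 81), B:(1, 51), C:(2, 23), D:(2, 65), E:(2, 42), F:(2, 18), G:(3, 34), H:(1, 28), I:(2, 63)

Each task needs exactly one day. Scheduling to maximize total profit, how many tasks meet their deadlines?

Sort by profit descending; place each in the latest free slot ≤ its deadline.
By profit: A(d3,81), D(d2,65), I(d2,63), B(d1,51), E(d2,42), G(d3,34), H(d1,28), C(d2,23), F(d2,18)
A→slot 3; D→slot 2; I→slot 1; B skipped; E skipped; G skipped; H skipped; C skipped; F skipped.
3 of 9 scheduled.

3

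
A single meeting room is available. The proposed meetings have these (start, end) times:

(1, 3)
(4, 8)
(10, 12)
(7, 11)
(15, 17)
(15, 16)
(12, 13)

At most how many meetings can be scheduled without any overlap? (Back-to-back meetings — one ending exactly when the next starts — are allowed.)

Order by finish time; keep every interval that doesn't clash with the previous kept one.
Sorted by end: (1,3)  (4,8)  (7,11)  (10,12)  (12,13)  (15,16)  (15,17)
take (1,3); take (4,8); skip (7,11); take (10,12); take (12,13); take (15,16).
Selected 5 meetings.

5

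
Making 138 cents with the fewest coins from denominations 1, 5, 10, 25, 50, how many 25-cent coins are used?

1

Greedy: take as many of the largest coin as possible, then repeat with the remainder.
138 − 2×50→38 − 1×25→13 − 1×10→3 − 3×1→0
Count of 25: 1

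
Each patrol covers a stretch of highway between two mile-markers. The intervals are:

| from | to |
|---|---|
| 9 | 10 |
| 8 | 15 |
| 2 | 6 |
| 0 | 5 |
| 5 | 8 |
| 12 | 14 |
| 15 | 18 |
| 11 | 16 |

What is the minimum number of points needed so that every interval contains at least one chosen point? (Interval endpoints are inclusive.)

Process intervals by earliest right end; each time one isn't hit yet, stab at its right endpoint.
By right end: [0,5]  [2,6]  [5,8]  [9,10]  [12,14]  [8,15]  [11,16]  [15,18]
[0,5] uncovered → point at 5; [9,10] uncovered → point at 10; [12,14] uncovered → point at 14; [15,18] uncovered → point at 18.
Points: 5, 10, 14, 18 (4 total).

4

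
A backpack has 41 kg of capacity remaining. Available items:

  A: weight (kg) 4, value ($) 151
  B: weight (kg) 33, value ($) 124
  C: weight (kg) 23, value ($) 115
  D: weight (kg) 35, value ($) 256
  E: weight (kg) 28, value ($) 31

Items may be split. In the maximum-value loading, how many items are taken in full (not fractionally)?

Order: A (151/4=37.75) > D (256/35=7.31) > C (115/23=5.00) > B (124/33=3.76) > E (31/28=1.11)
Fill: take A (4 @ 151) → take D (35 @ 256) → take 2/23 of C → 10.00; 41/41 used.
2 item(s) taken whole; one partial (take 2/23 of C).

2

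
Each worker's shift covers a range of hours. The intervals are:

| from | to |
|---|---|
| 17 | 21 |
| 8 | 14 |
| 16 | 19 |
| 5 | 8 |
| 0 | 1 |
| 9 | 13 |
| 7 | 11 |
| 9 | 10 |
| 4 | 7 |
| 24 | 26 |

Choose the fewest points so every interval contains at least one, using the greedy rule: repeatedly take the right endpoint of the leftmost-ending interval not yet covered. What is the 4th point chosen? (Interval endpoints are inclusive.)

19

Sorted: [0,1] [4,7] [5,8] [9,10] [7,11] [9,13] [8,14] [16,19] [17,21] [24,26]
{[0,1]} hit by 1; {[4,7],[5,8]} hit by 7; {[9,10],[7,11],[9,13],[8,14]} hit by 10; {[16,19],[17,21]} hit by 19; {[24,26]} hit by 26.
Points: 1, 7, 10, 19, 26 (5 total).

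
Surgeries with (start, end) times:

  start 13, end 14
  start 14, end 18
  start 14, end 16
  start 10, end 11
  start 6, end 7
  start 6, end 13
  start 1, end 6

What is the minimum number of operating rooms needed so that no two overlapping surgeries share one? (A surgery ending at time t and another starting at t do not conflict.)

Events (time:±→running): 1:+→1 6:-→0 6:+→1 6:+→2 … peak 2.

2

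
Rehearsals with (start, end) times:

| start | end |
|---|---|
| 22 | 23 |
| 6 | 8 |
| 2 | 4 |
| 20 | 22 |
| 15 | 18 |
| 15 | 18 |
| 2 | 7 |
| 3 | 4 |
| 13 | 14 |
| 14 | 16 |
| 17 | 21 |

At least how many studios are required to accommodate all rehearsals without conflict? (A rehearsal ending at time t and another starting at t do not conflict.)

3

starts: [2, 2, 3, 6, 13, 14, 15, 15, 17, 20, 22]
ends:   [4, 4, 7, 8, 14, 16, 18, 18, 21, 22, 23]
s2→1 s2→2 s3→3  — peak 3.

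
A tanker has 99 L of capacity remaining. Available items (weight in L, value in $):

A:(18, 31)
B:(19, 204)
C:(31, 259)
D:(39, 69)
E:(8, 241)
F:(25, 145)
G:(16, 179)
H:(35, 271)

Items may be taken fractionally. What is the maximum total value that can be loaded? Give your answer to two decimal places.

Sort by value per unit weight and fill in that order.
Order: E (241/8=30.12) > G (179/16=11.19) > B (204/19=10.74) > C (259/31=8.35) > H (271/35=7.74) > F (145/25=5.80) > D (69/39=1.77) > A (31/18=1.72)
Fill: take E (8 @ 241) → take G (16 @ 179) → take B (19 @ 204) → take C (31 @ 259) → take 25/35 of H → 193.57; 99/99 used.
Total value = 1076.57

1076.57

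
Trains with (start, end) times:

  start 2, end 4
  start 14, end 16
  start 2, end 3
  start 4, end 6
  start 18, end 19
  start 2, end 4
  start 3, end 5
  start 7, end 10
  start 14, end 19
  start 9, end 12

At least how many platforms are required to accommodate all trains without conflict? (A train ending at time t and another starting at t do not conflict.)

The answer is the maximum number of intervals overlapping at any instant.
Events (time:±→running): 2:+→1 2:+→2 2:+→3 … peak 3.

3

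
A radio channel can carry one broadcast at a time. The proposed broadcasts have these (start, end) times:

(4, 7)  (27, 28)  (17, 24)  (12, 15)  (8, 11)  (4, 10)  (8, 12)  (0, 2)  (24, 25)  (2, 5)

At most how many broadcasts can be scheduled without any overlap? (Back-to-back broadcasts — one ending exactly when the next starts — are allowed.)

Sort by end time and greedily take each interval whose start is ≥ the last chosen end.
By end time: (0,2), (2,5), (4,7), (4,10), (8,11), (8,12), (12,15), (17,24), (24,25), (27,28).
Pick (0,2); next start ≥ 2 → (2,5); next start ≥ 5 → (8,11); next start ≥ 11 → (12,15); next start ≥ 15 → (17,24); next start ≥ 24 → (24,25); next start ≥ 25 → (27,28).
Selected 7 broadcasts.

7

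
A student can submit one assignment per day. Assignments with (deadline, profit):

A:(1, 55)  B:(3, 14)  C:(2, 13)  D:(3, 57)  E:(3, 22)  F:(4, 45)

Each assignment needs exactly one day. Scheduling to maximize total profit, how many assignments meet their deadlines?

Profit order: D=57 A=55 F=45 E=22 B=14 C=13
Assign: D→slot 3, A→slot 1, F→slot 4, E→slot 2, B skipped, C skipped.
Slots: [1:A] [2:E] [3:D] [4:F]
4 of 6 scheduled.

4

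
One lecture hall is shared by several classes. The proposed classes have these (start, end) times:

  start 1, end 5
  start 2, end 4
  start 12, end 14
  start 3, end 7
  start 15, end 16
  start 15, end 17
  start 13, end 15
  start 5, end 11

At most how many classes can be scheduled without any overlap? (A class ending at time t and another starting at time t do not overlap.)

Greedy by earliest finish: after sorting by end time, pick each interval compatible with the last pick.
By end time: (2,4), (1,5), (3,7), (5,11), (12,14), (13,15), (15,16), (15,17).
Pick (2,4); next start ≥ 4 → (5,11); next start ≥ 11 → (12,14); next start ≥ 14 → (15,16).
Selected 4 classes.

4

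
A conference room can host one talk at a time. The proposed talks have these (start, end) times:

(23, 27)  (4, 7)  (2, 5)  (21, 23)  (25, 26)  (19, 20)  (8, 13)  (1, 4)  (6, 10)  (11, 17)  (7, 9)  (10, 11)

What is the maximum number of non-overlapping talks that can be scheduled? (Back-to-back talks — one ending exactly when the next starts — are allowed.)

Greedy by earliest finish: after sorting by end time, pick each interval compatible with the last pick.
By end time: (1,4), (2,5), (4,7), (7,9), (6,10), (10,11), (8,13), (11,17), (19,20), (21,23), (25,26), (23,27).
Pick (1,4); next start ≥ 4 → (4,7); next start ≥ 7 → (7,9); next start ≥ 9 → (10,11); next start ≥ 11 → (11,17); next start ≥ 17 → (19,20); next start ≥ 20 → (21,23); next start ≥ 23 → (25,26).
Selected 8 talks.

8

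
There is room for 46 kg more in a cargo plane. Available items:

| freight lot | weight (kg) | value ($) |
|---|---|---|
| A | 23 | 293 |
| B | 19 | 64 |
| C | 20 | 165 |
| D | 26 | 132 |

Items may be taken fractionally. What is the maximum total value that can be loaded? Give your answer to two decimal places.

Greedy by value/weight ratio, highest first.
Order: A (293/23=12.74) > C (165/20=8.25) > D (132/26=5.08) > B (64/19=3.37)
Fill: take A (23 @ 293) → take C (20 @ 165) → take 3/26 of D → 15.23; 46/46 used.
Total value = 473.23

473.23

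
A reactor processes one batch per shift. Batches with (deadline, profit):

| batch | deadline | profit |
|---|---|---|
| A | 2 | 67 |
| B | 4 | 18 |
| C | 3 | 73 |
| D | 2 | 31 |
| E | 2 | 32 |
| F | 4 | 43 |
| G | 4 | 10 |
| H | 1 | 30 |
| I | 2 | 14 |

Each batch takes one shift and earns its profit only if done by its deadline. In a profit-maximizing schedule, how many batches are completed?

By profit: C(d3,73), A(d2,67), F(d4,43), E(d2,32), D(d2,31), H(d1,30), B(d4,18), I(d2,14), G(d4,10)
C→slot 3; A→slot 2; F→slot 4; E→slot 1; D skipped; H skipped; B skipped; I skipped; G skipped.
4 of 9 scheduled.

4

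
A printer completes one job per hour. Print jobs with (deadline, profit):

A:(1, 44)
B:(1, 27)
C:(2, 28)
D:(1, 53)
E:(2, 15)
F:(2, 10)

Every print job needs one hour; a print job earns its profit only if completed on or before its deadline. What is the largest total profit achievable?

81

Sort by profit descending; place each in the latest free slot ≤ its deadline.
By profit: D(d1,53), A(d1,44), C(d2,28), B(d1,27), E(d2,15), F(d2,10)
D→slot 1; A skipped; C→slot 2; B skipped; E skipped; F skipped.
Profit = 53 + 28 = 81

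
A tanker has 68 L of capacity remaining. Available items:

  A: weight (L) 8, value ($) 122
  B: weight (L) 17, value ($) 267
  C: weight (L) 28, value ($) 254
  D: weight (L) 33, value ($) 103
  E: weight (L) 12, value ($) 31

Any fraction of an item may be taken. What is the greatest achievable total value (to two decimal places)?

689.82

Order: B (267/17=15.71) > A (122/8=15.25) > C (254/28=9.07) > D (103/33=3.12) > E (31/12=2.58)
Fill: take B (17 @ 267) → take A (8 @ 122) → take C (28 @ 254) → take 15/33 of D → 46.82; 68/68 used.
Total value = 689.82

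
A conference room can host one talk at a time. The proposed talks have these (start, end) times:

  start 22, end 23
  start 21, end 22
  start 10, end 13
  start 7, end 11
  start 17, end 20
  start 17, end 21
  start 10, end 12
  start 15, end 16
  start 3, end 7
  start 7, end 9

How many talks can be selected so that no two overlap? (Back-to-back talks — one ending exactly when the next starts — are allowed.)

Sorted by end: (3,7)  (7,9)  (7,11)  (10,12)  (10,13)  (15,16)  (17,20)  (17,21)  (21,22)  (22,23)
take (3,7); take (7,9); take (10,12); skip (10,13); take (15,16); take (17,20); take (21,22); take (22,23).
Selected 7 talks.

7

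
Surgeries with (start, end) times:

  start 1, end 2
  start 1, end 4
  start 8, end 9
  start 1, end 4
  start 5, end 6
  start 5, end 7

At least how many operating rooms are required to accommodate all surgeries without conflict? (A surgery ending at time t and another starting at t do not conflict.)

Count concurrent intervals with a sweep; the peak is the room count.
starts: [1, 1, 1, 5, 5, 8]
ends:   [2, 4, 4, 6, 7, 9]
s1→1 s1→2 s1→3  — peak 3.

3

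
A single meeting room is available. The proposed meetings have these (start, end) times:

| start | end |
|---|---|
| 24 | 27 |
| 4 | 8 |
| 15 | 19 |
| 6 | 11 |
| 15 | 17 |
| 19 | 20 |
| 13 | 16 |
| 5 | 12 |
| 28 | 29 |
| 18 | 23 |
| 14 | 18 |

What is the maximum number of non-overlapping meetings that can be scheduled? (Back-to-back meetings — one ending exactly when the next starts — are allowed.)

5

By end time: (4,8), (6,11), (5,12), (13,16), (15,17), (14,18), (15,19), (19,20), (18,23), (24,27), (28,29).
Pick (4,8); next start ≥ 8 → (13,16); next start ≥ 16 → (19,20); next start ≥ 20 → (24,27); next start ≥ 27 → (28,29).
Selected 5 meetings.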